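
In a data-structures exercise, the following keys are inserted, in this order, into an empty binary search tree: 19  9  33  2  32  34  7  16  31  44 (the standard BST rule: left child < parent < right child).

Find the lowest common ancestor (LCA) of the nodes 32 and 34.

19: root
9: left child of 19 (depth 1)
33: right child of 19 (depth 1)
2: left child of 9 (depth 2)
32: left child of 33 (depth 2)
34: right child of 33 (depth 2)
7: right child of 2 (depth 3)
16: right child of 9 (depth 2)
31: left child of 32 (depth 3)
44: right child of 34 (depth 3)

Path to 32: 19 → 33 → 32
Path to 34: 19 → 33 → 34
The paths share a prefix ending at 33, then split left and right.

33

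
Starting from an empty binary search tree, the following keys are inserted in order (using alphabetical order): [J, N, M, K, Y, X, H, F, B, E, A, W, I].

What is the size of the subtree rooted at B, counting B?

3

Resulting structure (node: left, right):
  J: L=H, R=N
  N: L=M, R=Y
  M: L=K, R=–
  K: L=–, R=–
  Y: L=X, R=–
  X: L=W, R=–
  H: L=F, R=I
  F: L=B, R=–
  B: L=A, R=E
  E: L=–, R=–
  A: L=–, R=–
  W: L=–, R=–
  I: L=–, R=–

Subtree rooted at B contains: B, A, E — 3 nodes.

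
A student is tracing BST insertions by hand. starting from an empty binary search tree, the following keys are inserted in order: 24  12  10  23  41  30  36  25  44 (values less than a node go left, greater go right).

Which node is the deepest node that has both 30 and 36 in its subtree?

30

Insert 24: tree is empty, so 24 becomes the root.
Insert 12: 12 < 24 → go left. Place as left child of 24.
Insert 10: 10 < 24 → go left; 10 < 12 → go left. Place as left child of 12.
Insert 23: 23 < 24 → go left; 23 > 12 → go right. Place as right child of 12.
Insert 41: 41 > 24 → go right. Place as right child of 24.
Insert 30: 30 > 24 → go right; 30 < 41 → go left. Place as left child of 41.
Insert 36: 36 > 24 → go right; 36 < 41 → go left; 36 > 30 → go right. Place as right child of 30.
Insert 25: 25 > 24 → go right; 25 < 41 → go left; 25 < 30 → go left. Place as left child of 30.
Insert 44: 44 > 24 → go right; 44 > 41 → go right. Place as right child of 41.

Path to 30: 24 → 41 → 30
Path to 36: 24 → 41 → 30 → 36
30 lies on both paths and is an ancestor of the other node.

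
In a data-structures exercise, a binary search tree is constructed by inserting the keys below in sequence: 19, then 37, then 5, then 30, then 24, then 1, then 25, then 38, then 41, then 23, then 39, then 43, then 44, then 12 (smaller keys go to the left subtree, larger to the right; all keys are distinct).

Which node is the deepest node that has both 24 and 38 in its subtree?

37

Resulting structure (node: left, right):
  19: L=5, R=37
  37: L=30, R=38
  5: L=1, R=12
  30: L=24, R=–
  24: L=23, R=25
  1: L=–, R=–
  25: L=–, R=–
  38: L=–, R=41
  41: L=39, R=43
  23: L=–, R=–
  39: L=–, R=–
  43: L=–, R=44
  44: L=–, R=–
  12: L=–, R=–

Path to 24: 19 → 37 → 30 → 24
Path to 38: 19 → 37 → 38
The paths share a prefix ending at 37, then split left and right.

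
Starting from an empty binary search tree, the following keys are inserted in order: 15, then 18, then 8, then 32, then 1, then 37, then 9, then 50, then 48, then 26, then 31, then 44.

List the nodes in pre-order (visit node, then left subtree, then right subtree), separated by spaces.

Insert 15: tree is empty, so 15 becomes the root.
Insert 18: 18 > 15 → go right. Place as right child of 15.
Insert 8: 8 < 15 → go left. Place as left child of 15.
Insert 32: 32 > 15 → go right; 32 > 18 → go right. Place as right child of 18.
Insert 1: 1 < 15 → go left; 1 < 8 → go left. Place as left child of 8.
Insert 37: 37 > 15 → go right; 37 > 18 → go right; 37 > 32 → go right. Place as right child of 32.
Insert 9: 9 < 15 → go left; 9 > 8 → go right. Place as right child of 8.
Insert 50: 50 > 15 → go right; 50 > 18 → go right; 50 > 32 → go right; 50 > 37 → go right. Place as right child of 37.
Insert 48: 48 > 15 → go right; 48 > 18 → go right; 48 > 32 → go right; 48 > 37 → go right; 48 < 50 → go left. Place as left child of 50.
Insert 26: 26 > 15 → go right; 26 > 18 → go right; 26 < 32 → go left. Place as left child of 32.
Insert 31: 31 > 15 → go right; 31 > 18 → go right; 31 < 32 → go left; 31 > 26 → go right. Place as right child of 26.
Insert 44: 44 > 15 → go right; 44 > 18 → go right; 44 > 32 → go right; 44 > 37 → go right; 44 < 50 → go left; 44 < 48 → go left. Place as left child of 48.

15 8 1 9 18 32 26 31 37 50 48 44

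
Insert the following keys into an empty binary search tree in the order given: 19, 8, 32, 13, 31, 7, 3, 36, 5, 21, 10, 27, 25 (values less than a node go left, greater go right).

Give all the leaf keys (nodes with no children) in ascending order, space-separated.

5 10 25 36

Insert 19: tree is empty, so 19 becomes the root.
Insert 8: 8 < 19 → go left. Place as left child of 19.
Insert 32: 32 > 19 → go right. Place as right child of 19.
Insert 13: 13 < 19 → go left; 13 > 8 → go right. Place as right child of 8.
Insert 31: 31 > 19 → go right; 31 < 32 → go left. Place as left child of 32.
Insert 7: 7 < 19 → go left; 7 < 8 → go left. Place as left child of 8.
Insert 3: 3 < 19 → go left; 3 < 8 → go left; 3 < 7 → go left. Place as left child of 7.
Insert 36: 36 > 19 → go right; 36 > 32 → go right. Place as right child of 32.
Insert 5: 5 < 19 → go left; 5 < 8 → go left; 5 < 7 → go left; 5 > 3 → go right. Place as right child of 3.
Insert 21: 21 > 19 → go right; 21 < 32 → go left; 21 < 31 → go left. Place as left child of 31.
Insert 10: 10 < 19 → go left; 10 > 8 → go right; 10 < 13 → go left. Place as left child of 13.
Insert 27: 27 > 19 → go right; 27 < 32 → go left; 27 < 31 → go left; 27 > 21 → go right. Place as right child of 21.
Insert 25: 25 > 19 → go right; 25 < 32 → go left; 25 < 31 → go left; 25 > 21 → go right; 25 < 27 → go left. Place as left child of 27.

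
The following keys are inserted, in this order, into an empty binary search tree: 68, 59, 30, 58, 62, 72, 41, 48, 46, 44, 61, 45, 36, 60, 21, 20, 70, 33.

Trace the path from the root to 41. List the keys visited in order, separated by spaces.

68: root
59: left child of 68 (depth 1)
30: left child of 59 (depth 2)
58: right child of 30 (depth 3)
62: right child of 59 (depth 2)
72: right child of 68 (depth 1)
41: left child of 58 (depth 4)
48: right child of 41 (depth 5)
46: left child of 48 (depth 6)
44: left child of 46 (depth 7)
61: left child of 62 (depth 3)
45: right child of 44 (depth 8)
36: left child of 41 (depth 5)
60: left child of 61 (depth 4)
21: left child of 30 (depth 3)
20: left child of 21 (depth 4)
70: left child of 72 (depth 2)
33: left child of 36 (depth 6)

68 59 30 58 41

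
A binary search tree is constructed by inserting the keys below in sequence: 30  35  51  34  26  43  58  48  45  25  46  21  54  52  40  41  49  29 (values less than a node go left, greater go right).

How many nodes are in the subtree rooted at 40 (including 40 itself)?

30: root
35: right child of 30 (depth 1)
51: right child of 35 (depth 2)
34: left child of 35 (depth 2)
26: left child of 30 (depth 1)
43: left child of 51 (depth 3)
58: right child of 51 (depth 3)
48: right child of 43 (depth 4)
45: left child of 48 (depth 5)
25: left child of 26 (depth 2)
46: right child of 45 (depth 6)
21: left child of 25 (depth 3)
54: left child of 58 (depth 4)
52: left child of 54 (depth 5)
40: left child of 43 (depth 4)
41: right child of 40 (depth 5)
49: right child of 48 (depth 5)
29: right child of 26 (depth 2)

Subtree rooted at 40 contains: 40, 41 — 2 nodes.

2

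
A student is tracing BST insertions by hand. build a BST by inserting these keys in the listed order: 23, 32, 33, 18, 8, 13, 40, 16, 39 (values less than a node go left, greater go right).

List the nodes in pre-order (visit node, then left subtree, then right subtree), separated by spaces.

23: root
32: right child of 23 (depth 1)
33: right child of 32 (depth 2)
18: left child of 23 (depth 1)
8: left child of 18 (depth 2)
13: right child of 8 (depth 3)
40: right child of 33 (depth 3)
16: right child of 13 (depth 4)
39: left child of 40 (depth 4)

23 18 8 13 16 32 33 40 39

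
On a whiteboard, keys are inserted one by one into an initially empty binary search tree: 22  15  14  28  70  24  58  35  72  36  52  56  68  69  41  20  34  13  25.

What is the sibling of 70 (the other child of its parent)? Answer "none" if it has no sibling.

22: root
15: left child of 22 (depth 1)
14: left child of 15 (depth 2)
28: right child of 22 (depth 1)
70: right child of 28 (depth 2)
24: left child of 28 (depth 2)
58: left child of 70 (depth 3)
35: left child of 58 (depth 4)
72: right child of 70 (depth 3)
36: right child of 35 (depth 5)
52: right child of 36 (depth 6)
56: right child of 52 (depth 7)
68: right child of 58 (depth 4)
69: right child of 68 (depth 5)
41: left child of 52 (depth 7)
20: right child of 15 (depth 2)
34: left child of 35 (depth 5)
13: left child of 14 (depth 3)
25: right child of 24 (depth 3)

70's parent is 28; the other child of 28 is 24.

24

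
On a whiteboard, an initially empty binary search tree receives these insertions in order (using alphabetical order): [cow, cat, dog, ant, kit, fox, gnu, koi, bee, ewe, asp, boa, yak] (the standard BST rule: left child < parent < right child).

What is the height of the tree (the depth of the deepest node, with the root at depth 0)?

4

Insert cow: tree is empty, so cow becomes the root.
Insert cat: cat < cow → go left. Place as left child of cow.
Insert dog: dog > cow → go right. Place as right child of cow.
Insert ant: ant < cow → go left; ant < cat → go left. Place as left child of cat.
Insert kit: kit > cow → go right; kit > dog → go right. Place as right child of dog.
Insert fox: fox > cow → go right; fox > dog → go right; fox < kit → go left. Place as left child of kit.
Insert gnu: gnu > cow → go right; gnu > dog → go right; gnu < kit → go left; gnu > fox → go right. Place as right child of fox.
Insert koi: koi > cow → go right; koi > dog → go right; koi > kit → go right. Place as right child of kit.
Insert bee: bee < cow → go left; bee < cat → go left; bee > ant → go right. Place as right child of ant.
Insert ewe: ewe > cow → go right; ewe > dog → go right; ewe < kit → go left; ewe < fox → go left. Place as left child of fox.
Insert asp: asp < cow → go left; asp < cat → go left; asp > ant → go right; asp < bee → go left. Place as left child of bee.
Insert boa: boa < cow → go left; boa < cat → go left; boa > ant → go right; boa > bee → go right. Place as right child of bee.
Insert yak: yak > cow → go right; yak > dog → go right; yak > kit → go right; yak > koi → go right. Place as right child of koi.

The deepest node is gnu at depth 4.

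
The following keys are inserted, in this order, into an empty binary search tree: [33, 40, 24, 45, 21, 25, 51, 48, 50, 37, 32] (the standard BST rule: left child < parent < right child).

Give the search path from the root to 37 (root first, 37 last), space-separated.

Insert 33: tree is empty, so 33 becomes the root.
Insert 40: 40 > 33 → go right. Place as right child of 33.
Insert 24: 24 < 33 → go left. Place as left child of 33.
Insert 45: 45 > 33 → go right; 45 > 40 → go right. Place as right child of 40.
Insert 21: 21 < 33 → go left; 21 < 24 → go left. Place as left child of 24.
Insert 25: 25 < 33 → go left; 25 > 24 → go right. Place as right child of 24.
Insert 51: 51 > 33 → go right; 51 > 40 → go right; 51 > 45 → go right. Place as right child of 45.
Insert 48: 48 > 33 → go right; 48 > 40 → go right; 48 > 45 → go right; 48 < 51 → go left. Place as left child of 51.
Insert 50: 50 > 33 → go right; 50 > 40 → go right; 50 > 45 → go right; 50 < 51 → go left; 50 > 48 → go right. Place as right child of 48.
Insert 37: 37 > 33 → go right; 37 < 40 → go left. Place as left child of 40.
Insert 32: 32 < 33 → go left; 32 > 24 → go right; 32 > 25 → go right. Place as right child of 25.

33 40 37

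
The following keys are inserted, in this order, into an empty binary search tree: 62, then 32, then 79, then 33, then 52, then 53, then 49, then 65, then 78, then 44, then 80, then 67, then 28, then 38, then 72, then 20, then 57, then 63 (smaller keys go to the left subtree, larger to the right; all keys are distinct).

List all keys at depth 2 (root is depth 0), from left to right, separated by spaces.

Insert 62: tree is empty, so 62 becomes the root.
Insert 32: 32 < 62 → go left. Place as left child of 62.
Insert 79: 79 > 62 → go right. Place as right child of 62.
Insert 33: 33 < 62 → go left; 33 > 32 → go right. Place as right child of 32.
Insert 52: 52 < 62 → go left; 52 > 32 → go right; 52 > 33 → go right. Place as right child of 33.
Insert 53: 53 < 62 → go left; 53 > 32 → go right; 53 > 33 → go right; 53 > 52 → go right. Place as right child of 52.
Insert 49: 49 < 62 → go left; 49 > 32 → go right; 49 > 33 → go right; 49 < 52 → go left. Place as left child of 52.
Insert 65: 65 > 62 → go right; 65 < 79 → go left. Place as left child of 79.
Insert 78: 78 > 62 → go right; 78 < 79 → go left; 78 > 65 → go right. Place as right child of 65.
Insert 44: 44 < 62 → go left; 44 > 32 → go right; 44 > 33 → go right; 44 < 52 → go left; 44 < 49 → go left. Place as left child of 49.
Insert 80: 80 > 62 → go right; 80 > 79 → go right. Place as right child of 79.
Insert 67: 67 > 62 → go right; 67 < 79 → go left; 67 > 65 → go right; 67 < 78 → go left. Place as left child of 78.
Insert 28: 28 < 62 → go left; 28 < 32 → go left. Place as left child of 32.
Insert 38: 38 < 62 → go left; 38 > 32 → go right; 38 > 33 → go right; 38 < 52 → go left; 38 < 49 → go left; 38 < 44 → go left. Place as left child of 44.
Insert 72: 72 > 62 → go right; 72 < 79 → go left; 72 > 65 → go right; 72 < 78 → go left; 72 > 67 → go right. Place as right child of 67.
Insert 20: 20 < 62 → go left; 20 < 32 → go left; 20 < 28 → go left. Place as left child of 28.
Insert 57: 57 < 62 → go left; 57 > 32 → go right; 57 > 33 → go right; 57 > 52 → go right; 57 > 53 → go right. Place as right child of 53.
Insert 63: 63 > 62 → go right; 63 < 79 → go left; 63 < 65 → go left. Place as left child of 65.

28 33 65 80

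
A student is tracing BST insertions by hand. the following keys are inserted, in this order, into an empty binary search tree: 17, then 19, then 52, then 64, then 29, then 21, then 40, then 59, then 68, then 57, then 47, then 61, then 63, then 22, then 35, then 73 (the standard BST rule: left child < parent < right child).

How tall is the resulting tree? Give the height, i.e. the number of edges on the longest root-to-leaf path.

6

Resulting structure (node: left, right):
  17: L=–, R=19
  19: L=–, R=52
  52: L=29, R=64
  64: L=59, R=68
  29: L=21, R=40
  21: L=–, R=22
  40: L=35, R=47
  59: L=57, R=61
  68: L=–, R=73
  57: L=–, R=–
  47: L=–, R=–
  61: L=–, R=63
  63: L=–, R=–
  22: L=–, R=–
  35: L=–, R=–
  73: L=–, R=–

The deepest node is 63 at depth 6.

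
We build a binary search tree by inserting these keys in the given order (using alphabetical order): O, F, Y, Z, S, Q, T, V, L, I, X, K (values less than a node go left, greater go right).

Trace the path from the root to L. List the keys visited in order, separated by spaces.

O F L

O: root
F: left child of O (depth 1)
Y: right child of O (depth 1)
Z: right child of Y (depth 2)
S: left child of Y (depth 2)
Q: left child of S (depth 3)
T: right child of S (depth 3)
V: right child of T (depth 4)
L: right child of F (depth 2)
I: left child of L (depth 3)
X: right child of V (depth 5)
K: right child of I (depth 4)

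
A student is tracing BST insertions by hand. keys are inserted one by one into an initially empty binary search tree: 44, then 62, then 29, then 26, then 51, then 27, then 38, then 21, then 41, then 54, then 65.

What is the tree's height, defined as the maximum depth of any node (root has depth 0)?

3

Insert 44: tree is empty, so 44 becomes the root.
Insert 62: 62 > 44 → go right. Place as right child of 44.
Insert 29: 29 < 44 → go left. Place as left child of 44.
Insert 26: 26 < 44 → go left; 26 < 29 → go left. Place as left child of 29.
Insert 51: 51 > 44 → go right; 51 < 62 → go left. Place as left child of 62.
Insert 27: 27 < 44 → go left; 27 < 29 → go left; 27 > 26 → go right. Place as right child of 26.
Insert 38: 38 < 44 → go left; 38 > 29 → go right. Place as right child of 29.
Insert 21: 21 < 44 → go left; 21 < 29 → go left; 21 < 26 → go left. Place as left child of 26.
Insert 41: 41 < 44 → go left; 41 > 29 → go right; 41 > 38 → go right. Place as right child of 38.
Insert 54: 54 > 44 → go right; 54 < 62 → go left; 54 > 51 → go right. Place as right child of 51.
Insert 65: 65 > 44 → go right; 65 > 62 → go right. Place as right child of 62.

The deepest node is 27 at depth 3.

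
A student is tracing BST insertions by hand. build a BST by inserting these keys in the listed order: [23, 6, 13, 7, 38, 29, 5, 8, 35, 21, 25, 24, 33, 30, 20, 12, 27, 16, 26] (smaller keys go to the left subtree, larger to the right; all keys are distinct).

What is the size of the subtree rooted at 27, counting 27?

23: root
6: left child of 23 (depth 1)
13: right child of 6 (depth 2)
7: left child of 13 (depth 3)
38: right child of 23 (depth 1)
29: left child of 38 (depth 2)
5: left child of 6 (depth 2)
8: right child of 7 (depth 4)
35: right child of 29 (depth 3)
21: right child of 13 (depth 3)
25: left child of 29 (depth 3)
24: left child of 25 (depth 4)
33: left child of 35 (depth 4)
30: left child of 33 (depth 5)
20: left child of 21 (depth 4)
12: right child of 8 (depth 5)
27: right child of 25 (depth 4)
16: left child of 20 (depth 5)
26: left child of 27 (depth 5)

Subtree rooted at 27 contains: 27, 26 — 2 nodes.

2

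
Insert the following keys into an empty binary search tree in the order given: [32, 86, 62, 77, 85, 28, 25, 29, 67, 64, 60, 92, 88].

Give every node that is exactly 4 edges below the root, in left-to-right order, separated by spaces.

Resulting structure (node: left, right):
  32: L=28, R=86
  86: L=62, R=92
  62: L=60, R=77
  77: L=67, R=85
  85: L=–, R=–
  28: L=25, R=29
  25: L=–, R=–
  29: L=–, R=–
  67: L=64, R=–
  64: L=–, R=–
  60: L=–, R=–
  92: L=88, R=–
  88: L=–, R=–

67 85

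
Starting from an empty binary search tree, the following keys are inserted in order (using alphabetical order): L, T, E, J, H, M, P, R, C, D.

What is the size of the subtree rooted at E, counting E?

5

Insert L: tree is empty, so L becomes the root.
Insert T: T > L → go right. Place as right child of L.
Insert E: E < L → go left. Place as left child of L.
Insert J: J < L → go left; J > E → go right. Place as right child of E.
Insert H: H < L → go left; H > E → go right; H < J → go left. Place as left child of J.
Insert M: M > L → go right; M < T → go left. Place as left child of T.
Insert P: P > L → go right; P < T → go left; P > M → go right. Place as right child of M.
Insert R: R > L → go right; R < T → go left; R > M → go right; R > P → go right. Place as right child of P.
Insert C: C < L → go left; C < E → go left. Place as left child of E.
Insert D: D < L → go left; D < E → go left; D > C → go right. Place as right child of C.

Subtree rooted at E contains: E, C, D, J, H — 5 nodes.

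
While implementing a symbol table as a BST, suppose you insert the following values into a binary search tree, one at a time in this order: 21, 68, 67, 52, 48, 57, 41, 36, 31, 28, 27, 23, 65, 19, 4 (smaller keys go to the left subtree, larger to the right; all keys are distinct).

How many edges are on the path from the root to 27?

9

Resulting structure (node: left, right):
  21: L=19, R=68
  68: L=67, R=–
  67: L=52, R=–
  52: L=48, R=57
  48: L=41, R=–
  57: L=–, R=65
  41: L=36, R=–
  36: L=31, R=–
  31: L=28, R=–
  28: L=27, R=–
  27: L=23, R=–
  23: L=–, R=–
  65: L=–, R=–
  19: L=4, R=–
  4: L=–, R=–

Path to 27: 21 → 68 → 67 → 52 → 48 → 41 → 36 → 31 → 28 → 27, which is 9 edges.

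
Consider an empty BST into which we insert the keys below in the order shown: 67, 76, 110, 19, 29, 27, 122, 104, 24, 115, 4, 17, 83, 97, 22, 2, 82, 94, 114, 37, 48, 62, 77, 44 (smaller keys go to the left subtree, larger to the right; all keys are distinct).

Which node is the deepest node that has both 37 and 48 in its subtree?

Resulting structure (node: left, right):
  67: L=19, R=76
  76: L=–, R=110
  110: L=104, R=122
  19: L=4, R=29
  29: L=27, R=37
  27: L=24, R=–
  122: L=115, R=–
  104: L=83, R=–
  24: L=22, R=–
  115: L=114, R=–
  4: L=2, R=17
  17: L=–, R=–
  83: L=82, R=97
  97: L=94, R=–
  22: L=–, R=–
  2: L=–, R=–
  82: L=77, R=–
  94: L=–, R=–
  114: L=–, R=–
  37: L=–, R=48
  48: L=44, R=62
  62: L=–, R=–
  77: L=–, R=–
  44: L=–, R=–

Path to 37: 67 → 19 → 29 → 37
Path to 48: 67 → 19 → 29 → 37 → 48
37 lies on both paths and is an ancestor of the other node.

37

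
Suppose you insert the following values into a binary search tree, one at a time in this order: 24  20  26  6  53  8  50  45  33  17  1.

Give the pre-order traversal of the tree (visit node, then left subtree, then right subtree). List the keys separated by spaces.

24 20 6 1 8 17 26 53 50 45 33

Insert 24: tree is empty, so 24 becomes the root.
Insert 20: 20 < 24 → go left. Place as left child of 24.
Insert 26: 26 > 24 → go right. Place as right child of 24.
Insert 6: 6 < 24 → go left; 6 < 20 → go left. Place as left child of 20.
Insert 53: 53 > 24 → go right; 53 > 26 → go right. Place as right child of 26.
Insert 8: 8 < 24 → go left; 8 < 20 → go left; 8 > 6 → go right. Place as right child of 6.
Insert 50: 50 > 24 → go right; 50 > 26 → go right; 50 < 53 → go left. Place as left child of 53.
Insert 45: 45 > 24 → go right; 45 > 26 → go right; 45 < 53 → go left; 45 < 50 → go left. Place as left child of 50.
Insert 33: 33 > 24 → go right; 33 > 26 → go right; 33 < 53 → go left; 33 < 50 → go left; 33 < 45 → go left. Place as left child of 45.
Insert 17: 17 < 24 → go left; 17 < 20 → go left; 17 > 6 → go right; 17 > 8 → go right. Place as right child of 8.
Insert 1: 1 < 24 → go left; 1 < 20 → go left; 1 < 6 → go left. Place as left child of 6.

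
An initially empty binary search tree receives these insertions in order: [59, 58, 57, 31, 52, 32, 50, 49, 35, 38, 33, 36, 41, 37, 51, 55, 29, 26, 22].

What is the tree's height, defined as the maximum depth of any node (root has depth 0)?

59: root
58: left child of 59 (depth 1)
57: left child of 58 (depth 2)
31: left child of 57 (depth 3)
52: right child of 31 (depth 4)
32: left child of 52 (depth 5)
50: right child of 32 (depth 6)
49: left child of 50 (depth 7)
35: left child of 49 (depth 8)
38: right child of 35 (depth 9)
33: left child of 35 (depth 9)
36: left child of 38 (depth 10)
41: right child of 38 (depth 10)
37: right child of 36 (depth 11)
51: right child of 50 (depth 7)
55: right child of 52 (depth 5)
29: left child of 31 (depth 4)
26: left child of 29 (depth 5)
22: left child of 26 (depth 6)

The deepest node is 37 at depth 11.

11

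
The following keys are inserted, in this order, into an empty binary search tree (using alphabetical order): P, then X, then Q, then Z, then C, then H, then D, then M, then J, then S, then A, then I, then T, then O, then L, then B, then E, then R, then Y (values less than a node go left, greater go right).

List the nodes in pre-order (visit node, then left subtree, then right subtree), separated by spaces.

P C A B H D E M J I L O X Q S R T Z Y

P: root
X: right child of P (depth 1)
Q: left child of X (depth 2)
Z: right child of X (depth 2)
C: left child of P (depth 1)
H: right child of C (depth 2)
D: left child of H (depth 3)
M: right child of H (depth 3)
J: left child of M (depth 4)
S: right child of Q (depth 3)
A: left child of C (depth 2)
I: left child of J (depth 5)
T: right child of S (depth 4)
O: right child of M (depth 4)
L: right child of J (depth 5)
B: right child of A (depth 3)
E: right child of D (depth 4)
R: left child of S (depth 4)
Y: left child of Z (depth 3)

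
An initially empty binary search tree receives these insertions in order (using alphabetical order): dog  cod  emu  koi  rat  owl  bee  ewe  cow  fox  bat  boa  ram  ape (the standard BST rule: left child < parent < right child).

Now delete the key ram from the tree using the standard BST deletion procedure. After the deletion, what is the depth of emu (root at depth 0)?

dog: root
cod: left child of dog (depth 1)
emu: right child of dog (depth 1)
koi: right child of emu (depth 2)
rat: right child of koi (depth 3)
owl: left child of rat (depth 4)
bee: left child of cod (depth 2)
ewe: left child of koi (depth 3)
cow: right child of cod (depth 2)
fox: right child of ewe (depth 4)
bat: left child of bee (depth 3)
boa: right child of bee (depth 3)
ram: right child of owl (depth 5)
ape: left child of bat (depth 4)

Delete ram (at most one child — splice it out).
After deletion, path to emu: dog → emu.

1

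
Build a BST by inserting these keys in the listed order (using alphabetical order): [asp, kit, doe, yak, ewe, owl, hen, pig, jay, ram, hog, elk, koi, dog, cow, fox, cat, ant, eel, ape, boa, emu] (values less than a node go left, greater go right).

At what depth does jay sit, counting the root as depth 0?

5

asp: root
kit: right child of asp (depth 1)
doe: left child of kit (depth 2)
yak: right child of kit (depth 2)
ewe: right child of doe (depth 3)
owl: left child of yak (depth 3)
hen: right child of ewe (depth 4)
pig: right child of owl (depth 4)
jay: right child of hen (depth 5)
ram: right child of pig (depth 5)
hog: left child of jay (depth 6)
elk: left child of ewe (depth 4)
koi: left child of owl (depth 4)
dog: left child of elk (depth 5)
cow: left child of doe (depth 3)
fox: left child of hen (depth 5)
cat: left child of cow (depth 4)
ant: left child of asp (depth 1)
eel: right child of dog (depth 6)
ape: right child of ant (depth 2)
boa: left child of cat (depth 5)
emu: right child of elk (depth 5)

Path to jay: asp → kit → doe → ewe → hen → jay, which is 5 edges.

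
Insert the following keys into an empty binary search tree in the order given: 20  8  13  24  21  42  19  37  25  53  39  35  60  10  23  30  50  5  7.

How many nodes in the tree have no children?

Insert 20: tree is empty, so 20 becomes the root.
Insert 8: 8 < 20 → go left. Place as left child of 20.
Insert 13: 13 < 20 → go left; 13 > 8 → go right. Place as right child of 8.
Insert 24: 24 > 20 → go right. Place as right child of 20.
Insert 21: 21 > 20 → go right; 21 < 24 → go left. Place as left child of 24.
Insert 42: 42 > 20 → go right; 42 > 24 → go right. Place as right child of 24.
Insert 19: 19 < 20 → go left; 19 > 8 → go right; 19 > 13 → go right. Place as right child of 13.
Insert 37: 37 > 20 → go right; 37 > 24 → go right; 37 < 42 → go left. Place as left child of 42.
Insert 25: 25 > 20 → go right; 25 > 24 → go right; 25 < 42 → go left; 25 < 37 → go left. Place as left child of 37.
Insert 53: 53 > 20 → go right; 53 > 24 → go right; 53 > 42 → go right. Place as right child of 42.
Insert 39: 39 > 20 → go right; 39 > 24 → go right; 39 < 42 → go left; 39 > 37 → go right. Place as right child of 37.
Insert 35: 35 > 20 → go right; 35 > 24 → go right; 35 < 42 → go left; 35 < 37 → go left; 35 > 25 → go right. Place as right child of 25.
Insert 60: 60 > 20 → go right; 60 > 24 → go right; 60 > 42 → go right; 60 > 53 → go right. Place as right child of 53.
Insert 10: 10 < 20 → go left; 10 > 8 → go right; 10 < 13 → go left. Place as left child of 13.
Insert 23: 23 > 20 → go right; 23 < 24 → go left; 23 > 21 → go right. Place as right child of 21.
Insert 30: 30 > 20 → go right; 30 > 24 → go right; 30 < 42 → go left; 30 < 37 → go left; 30 > 25 → go right; 30 < 35 → go left. Place as left child of 35.
Insert 50: 50 > 20 → go right; 50 > 24 → go right; 50 > 42 → go right; 50 < 53 → go left. Place as left child of 53.
Insert 5: 5 < 20 → go left; 5 < 8 → go left. Place as left child of 8.
Insert 7: 7 < 20 → go left; 7 < 8 → go left; 7 > 5 → go right. Place as right child of 5.

Leaves: 7, 10, 19, 23, 30, 39, 50, 60 — 8 in total.

8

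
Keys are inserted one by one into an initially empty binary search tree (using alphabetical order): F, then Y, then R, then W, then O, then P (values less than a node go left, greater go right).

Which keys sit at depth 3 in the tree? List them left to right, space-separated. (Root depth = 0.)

Insert F: tree is empty, so F becomes the root.
Insert Y: Y > F → go right. Place as right child of F.
Insert R: R > F → go right; R < Y → go left. Place as left child of Y.
Insert W: W > F → go right; W < Y → go left; W > R → go right. Place as right child of R.
Insert O: O > F → go right; O < Y → go left; O < R → go left. Place as left child of R.
Insert P: P > F → go right; P < Y → go left; P < R → go left; P > O → go right. Place as right child of O.

O W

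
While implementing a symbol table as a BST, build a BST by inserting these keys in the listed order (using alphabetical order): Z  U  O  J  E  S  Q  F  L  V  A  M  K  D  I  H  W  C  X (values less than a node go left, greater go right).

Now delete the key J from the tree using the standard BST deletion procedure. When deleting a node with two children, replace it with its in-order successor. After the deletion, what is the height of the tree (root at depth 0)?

Insert Z: tree is empty, so Z becomes the root.
Insert U: U < Z → go left. Place as left child of Z.
Insert O: O < Z → go left; O < U → go left. Place as left child of U.
Insert J: J < Z → go left; J < U → go left; J < O → go left. Place as left child of O.
Insert E: E < Z → go left; E < U → go left; E < O → go left; E < J → go left. Place as left child of J.
Insert S: S < Z → go left; S < U → go left; S > O → go right. Place as right child of O.
Insert Q: Q < Z → go left; Q < U → go left; Q > O → go right; Q < S → go left. Place as left child of S.
Insert F: F < Z → go left; F < U → go left; F < O → go left; F < J → go left; F > E → go right. Place as right child of E.
Insert L: L < Z → go left; L < U → go left; L < O → go left; L > J → go right. Place as right child of J.
Insert V: V < Z → go left; V > U → go right. Place as right child of U.
Insert A: A < Z → go left; A < U → go left; A < O → go left; A < J → go left; A < E → go left. Place as left child of E.
Insert M: M < Z → go left; M < U → go left; M < O → go left; M > J → go right; M > L → go right. Place as right child of L.
Insert K: K < Z → go left; K < U → go left; K < O → go left; K > J → go right; K < L → go left. Place as left child of L.
Insert D: D < Z → go left; D < U → go left; D < O → go left; D < J → go left; D < E → go left; D > A → go right. Place as right child of A.
Insert I: I < Z → go left; I < U → go left; I < O → go left; I < J → go left; I > E → go right; I > F → go right. Place as right child of F.
Insert H: H < Z → go left; H < U → go left; H < O → go left; H < J → go left; H > E → go right; H > F → go right; H < I → go left. Place as left child of I.
Insert W: W < Z → go left; W > U → go right; W > V → go right. Place as right child of V.
Insert C: C < Z → go left; C < U → go left; C < O → go left; C < J → go left; C < E → go left; C > A → go right; C < D → go left. Place as left child of D.
Insert X: X < Z → go left; X > U → go right; X > V → go right; X > W → go right. Place as right child of W.

Delete J (two children — replace with in-order successor).
After deletion, deepest node is H at depth 7.

7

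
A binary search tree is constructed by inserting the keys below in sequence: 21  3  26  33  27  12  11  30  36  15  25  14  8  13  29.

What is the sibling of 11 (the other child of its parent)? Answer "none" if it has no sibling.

Resulting structure (node: left, right):
  21: L=3, R=26
  3: L=–, R=12
  26: L=25, R=33
  33: L=27, R=36
  27: L=–, R=30
  12: L=11, R=15
  11: L=8, R=–
  30: L=29, R=–
  36: L=–, R=–
  15: L=14, R=–
  25: L=–, R=–
  14: L=13, R=–
  8: L=–, R=–
  13: L=–, R=–
  29: L=–, R=–

11's parent is 12; the other child of 12 is 15.

15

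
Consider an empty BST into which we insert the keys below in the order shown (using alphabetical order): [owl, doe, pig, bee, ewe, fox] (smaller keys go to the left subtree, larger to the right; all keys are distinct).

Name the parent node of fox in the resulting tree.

owl: root
doe: left child of owl (depth 1)
pig: right child of owl (depth 1)
bee: left child of doe (depth 2)
ewe: right child of doe (depth 2)
fox: right child of ewe (depth 3)

ewe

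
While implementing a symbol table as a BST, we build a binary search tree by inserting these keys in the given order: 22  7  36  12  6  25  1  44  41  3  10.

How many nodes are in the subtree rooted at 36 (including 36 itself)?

22: root
7: left child of 22 (depth 1)
36: right child of 22 (depth 1)
12: right child of 7 (depth 2)
6: left child of 7 (depth 2)
25: left child of 36 (depth 2)
1: left child of 6 (depth 3)
44: right child of 36 (depth 2)
41: left child of 44 (depth 3)
3: right child of 1 (depth 4)
10: left child of 12 (depth 3)

Subtree rooted at 36 contains: 36, 25, 44, 41 — 4 nodes.

4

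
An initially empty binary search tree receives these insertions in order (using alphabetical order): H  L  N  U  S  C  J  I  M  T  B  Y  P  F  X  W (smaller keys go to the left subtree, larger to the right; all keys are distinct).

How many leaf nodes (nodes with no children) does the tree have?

7

H: root
L: right child of H (depth 1)
N: right child of L (depth 2)
U: right child of N (depth 3)
S: left child of U (depth 4)
C: left child of H (depth 1)
J: left child of L (depth 2)
I: left child of J (depth 3)
M: left child of N (depth 3)
T: right child of S (depth 5)
B: left child of C (depth 2)
Y: right child of U (depth 4)
P: left child of S (depth 5)
F: right child of C (depth 2)
X: left child of Y (depth 5)
W: left child of X (depth 6)

Leaves: B, F, I, M, P, T, W — 7 in total.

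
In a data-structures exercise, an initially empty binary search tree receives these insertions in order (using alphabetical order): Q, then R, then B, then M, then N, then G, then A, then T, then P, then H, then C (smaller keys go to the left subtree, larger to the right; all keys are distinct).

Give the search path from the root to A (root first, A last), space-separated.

Q B A

Q: root
R: right child of Q (depth 1)
B: left child of Q (depth 1)
M: right child of B (depth 2)
N: right child of M (depth 3)
G: left child of M (depth 3)
A: left child of B (depth 2)
T: right child of R (depth 2)
P: right child of N (depth 4)
H: right child of G (depth 4)
C: left child of G (depth 4)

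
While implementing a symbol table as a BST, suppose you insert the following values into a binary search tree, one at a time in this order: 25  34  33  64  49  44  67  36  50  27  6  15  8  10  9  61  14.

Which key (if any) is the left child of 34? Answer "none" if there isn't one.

Insert 25: tree is empty, so 25 becomes the root.
Insert 34: 34 > 25 → go right. Place as right child of 25.
Insert 33: 33 > 25 → go right; 33 < 34 → go left. Place as left child of 34.
Insert 64: 64 > 25 → go right; 64 > 34 → go right. Place as right child of 34.
Insert 49: 49 > 25 → go right; 49 > 34 → go right; 49 < 64 → go left. Place as left child of 64.
Insert 44: 44 > 25 → go right; 44 > 34 → go right; 44 < 64 → go left; 44 < 49 → go left. Place as left child of 49.
Insert 67: 67 > 25 → go right; 67 > 34 → go right; 67 > 64 → go right. Place as right child of 64.
Insert 36: 36 > 25 → go right; 36 > 34 → go right; 36 < 64 → go left; 36 < 49 → go left; 36 < 44 → go left. Place as left child of 44.
Insert 50: 50 > 25 → go right; 50 > 34 → go right; 50 < 64 → go left; 50 > 49 → go right. Place as right child of 49.
Insert 27: 27 > 25 → go right; 27 < 34 → go left; 27 < 33 → go left. Place as left child of 33.
Insert 6: 6 < 25 → go left. Place as left child of 25.
Insert 15: 15 < 25 → go left; 15 > 6 → go right. Place as right child of 6.
Insert 8: 8 < 25 → go left; 8 > 6 → go right; 8 < 15 → go left. Place as left child of 15.
Insert 10: 10 < 25 → go left; 10 > 6 → go right; 10 < 15 → go left; 10 > 8 → go right. Place as right child of 8.
Insert 9: 9 < 25 → go left; 9 > 6 → go right; 9 < 15 → go left; 9 > 8 → go right; 9 < 10 → go left. Place as left child of 10.
Insert 61: 61 > 25 → go right; 61 > 34 → go right; 61 < 64 → go left; 61 > 49 → go right; 61 > 50 → go right. Place as right child of 50.
Insert 14: 14 < 25 → go left; 14 > 6 → go right; 14 < 15 → go left; 14 > 8 → go right; 14 > 10 → go right. Place as right child of 10.

33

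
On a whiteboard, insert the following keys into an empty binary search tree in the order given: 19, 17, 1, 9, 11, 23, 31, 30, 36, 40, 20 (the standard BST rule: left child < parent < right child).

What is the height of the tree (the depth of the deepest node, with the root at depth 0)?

4

19: root
17: left child of 19 (depth 1)
1: left child of 17 (depth 2)
9: right child of 1 (depth 3)
11: right child of 9 (depth 4)
23: right child of 19 (depth 1)
31: right child of 23 (depth 2)
30: left child of 31 (depth 3)
36: right child of 31 (depth 3)
40: right child of 36 (depth 4)
20: left child of 23 (depth 2)

The deepest node is 11 at depth 4.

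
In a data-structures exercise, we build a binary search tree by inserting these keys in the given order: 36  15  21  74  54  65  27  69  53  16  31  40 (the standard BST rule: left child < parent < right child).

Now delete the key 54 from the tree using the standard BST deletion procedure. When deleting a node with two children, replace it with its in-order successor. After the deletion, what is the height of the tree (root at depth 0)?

4

Resulting structure (node: left, right):
  36: L=15, R=74
  15: L=–, R=21
  21: L=16, R=27
  74: L=54, R=–
  54: L=53, R=65
  65: L=–, R=69
  27: L=–, R=31
  69: L=–, R=–
  53: L=40, R=–
  16: L=–, R=–
  31: L=–, R=–
  40: L=–, R=–

Delete 54 (two children — replace with in-order successor).
After deletion, deepest node is 31 at depth 4.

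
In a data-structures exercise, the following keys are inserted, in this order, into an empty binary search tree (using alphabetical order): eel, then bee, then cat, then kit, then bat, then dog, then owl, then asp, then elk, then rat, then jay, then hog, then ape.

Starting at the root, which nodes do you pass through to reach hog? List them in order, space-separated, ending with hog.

eel kit elk jay hog

eel: root
bee: left child of eel (depth 1)
cat: right child of bee (depth 2)
kit: right child of eel (depth 1)
bat: left child of bee (depth 2)
dog: right child of cat (depth 3)
owl: right child of kit (depth 2)
asp: left child of bat (depth 3)
elk: left child of kit (depth 2)
rat: right child of owl (depth 3)
jay: right child of elk (depth 3)
hog: left child of jay (depth 4)
ape: left child of asp (depth 4)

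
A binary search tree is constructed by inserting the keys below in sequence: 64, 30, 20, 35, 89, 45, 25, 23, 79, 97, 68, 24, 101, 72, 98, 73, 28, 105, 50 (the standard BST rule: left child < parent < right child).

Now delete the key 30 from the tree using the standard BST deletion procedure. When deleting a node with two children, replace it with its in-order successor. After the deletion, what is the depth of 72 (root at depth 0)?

Insert 64: tree is empty, so 64 becomes the root.
Insert 30: 30 < 64 → go left. Place as left child of 64.
Insert 20: 20 < 64 → go left; 20 < 30 → go left. Place as left child of 30.
Insert 35: 35 < 64 → go left; 35 > 30 → go right. Place as right child of 30.
Insert 89: 89 > 64 → go right. Place as right child of 64.
Insert 45: 45 < 64 → go left; 45 > 30 → go right; 45 > 35 → go right. Place as right child of 35.
Insert 25: 25 < 64 → go left; 25 < 30 → go left; 25 > 20 → go right. Place as right child of 20.
Insert 23: 23 < 64 → go left; 23 < 30 → go left; 23 > 20 → go right; 23 < 25 → go left. Place as left child of 25.
Insert 79: 79 > 64 → go right; 79 < 89 → go left. Place as left child of 89.
Insert 97: 97 > 64 → go right; 97 > 89 → go right. Place as right child of 89.
Insert 68: 68 > 64 → go right; 68 < 89 → go left; 68 < 79 → go left. Place as left child of 79.
Insert 24: 24 < 64 → go left; 24 < 30 → go left; 24 > 20 → go right; 24 < 25 → go left; 24 > 23 → go right. Place as right child of 23.
Insert 101: 101 > 64 → go right; 101 > 89 → go right; 101 > 97 → go right. Place as right child of 97.
Insert 72: 72 > 64 → go right; 72 < 89 → go left; 72 < 79 → go left; 72 > 68 → go right. Place as right child of 68.
Insert 98: 98 > 64 → go right; 98 > 89 → go right; 98 > 97 → go right; 98 < 101 → go left. Place as left child of 101.
Insert 73: 73 > 64 → go right; 73 < 89 → go left; 73 < 79 → go left; 73 > 68 → go right; 73 > 72 → go right. Place as right child of 72.
Insert 28: 28 < 64 → go left; 28 < 30 → go left; 28 > 20 → go right; 28 > 25 → go right. Place as right child of 25.
Insert 105: 105 > 64 → go right; 105 > 89 → go right; 105 > 97 → go right; 105 > 101 → go right. Place as right child of 101.
Insert 50: 50 < 64 → go left; 50 > 30 → go right; 50 > 35 → go right; 50 > 45 → go right. Place as right child of 45.

Delete 30 (two children — replace with in-order successor).
After deletion, path to 72: 64 → 89 → 79 → 68 → 72.

4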